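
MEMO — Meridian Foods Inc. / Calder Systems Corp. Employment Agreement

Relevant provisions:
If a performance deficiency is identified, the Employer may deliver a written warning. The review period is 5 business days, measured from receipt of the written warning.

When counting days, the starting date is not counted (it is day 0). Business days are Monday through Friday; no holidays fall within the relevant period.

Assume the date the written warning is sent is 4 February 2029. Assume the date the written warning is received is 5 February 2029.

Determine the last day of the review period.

From Monday, 5 February 2029, 5 business days (Feb 6, Feb 7, Feb 8, Feb 9, Feb 12, skipping weekends) brings us to Monday, 12 February 2029, which is the last day of the review period.

12 February 2029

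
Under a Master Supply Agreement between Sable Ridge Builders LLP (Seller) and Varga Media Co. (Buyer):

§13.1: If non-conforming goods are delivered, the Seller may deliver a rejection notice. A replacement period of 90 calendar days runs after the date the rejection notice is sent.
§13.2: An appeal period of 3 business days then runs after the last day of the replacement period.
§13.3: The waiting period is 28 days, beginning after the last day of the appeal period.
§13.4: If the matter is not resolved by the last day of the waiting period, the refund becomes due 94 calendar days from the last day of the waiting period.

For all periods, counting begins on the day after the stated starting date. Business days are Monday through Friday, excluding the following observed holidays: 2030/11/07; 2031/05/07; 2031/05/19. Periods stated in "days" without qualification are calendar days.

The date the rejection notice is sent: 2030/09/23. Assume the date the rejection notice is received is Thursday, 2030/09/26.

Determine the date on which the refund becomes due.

The last day of the replacement period: 90 calendar days after 2030/09/23 is 2030/12/22.
From Sunday, 2030/12/22, 3 business days (Dec 23, Dec 24, Dec 25, skipping weekends) brings us to Wednesday, 2030/12/25, which is the last day of the appeal period.
Adding 28 calendar days to 2030/12/25 gives 2031/01/22, which is the last day of the waiting period.
The date on which the refund becomes due: 94 calendar days after 2031/01/22 is 2031/04/26.

2031/04/26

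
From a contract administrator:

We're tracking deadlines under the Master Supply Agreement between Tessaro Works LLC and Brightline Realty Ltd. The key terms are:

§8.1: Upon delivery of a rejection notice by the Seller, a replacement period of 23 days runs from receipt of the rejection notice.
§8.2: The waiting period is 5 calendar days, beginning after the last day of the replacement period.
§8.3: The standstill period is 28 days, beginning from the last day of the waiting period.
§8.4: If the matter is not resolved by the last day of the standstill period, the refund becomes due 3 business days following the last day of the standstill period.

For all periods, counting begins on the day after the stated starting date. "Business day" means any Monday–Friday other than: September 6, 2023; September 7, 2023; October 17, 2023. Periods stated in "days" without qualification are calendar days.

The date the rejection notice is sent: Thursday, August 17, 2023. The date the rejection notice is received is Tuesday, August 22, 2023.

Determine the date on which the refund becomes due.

Adding 23 calendar days to August 22, 2023 gives September 14, 2023, which is the last day of the replacement period.
The last day of the waiting period: 5 calendar days after September 14, 2023 is September 19, 2023.
The last day of the standstill period: September 19, 2023 + 28 days = October 17, 2023.
The date on which the refund becomes due: 3 business days after Tuesday, October 17, 2023, skipping weekends — Oct 18, Oct 19, Oct 20 — lands on Friday, October 20, 2023.

October 20, 2023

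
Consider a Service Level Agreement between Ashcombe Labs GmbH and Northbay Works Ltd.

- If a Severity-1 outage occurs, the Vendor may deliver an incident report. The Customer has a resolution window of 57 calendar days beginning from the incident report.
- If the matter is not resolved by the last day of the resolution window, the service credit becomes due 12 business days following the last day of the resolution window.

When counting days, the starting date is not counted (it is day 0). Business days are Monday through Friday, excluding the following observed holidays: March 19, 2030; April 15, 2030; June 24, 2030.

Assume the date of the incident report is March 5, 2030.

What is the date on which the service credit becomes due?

May 17, 2030

The last day of the resolution window: 57 calendar days after March 5, 2030 is May 1, 2030.
From Wednesday, May 1, 2030, 12 business days (May 2, May 3, May 6, May 7, …, May 15, May 16, May 17, skipping weekends) brings us to Friday, May 17, 2030, which is the date on which the service credit becomes due.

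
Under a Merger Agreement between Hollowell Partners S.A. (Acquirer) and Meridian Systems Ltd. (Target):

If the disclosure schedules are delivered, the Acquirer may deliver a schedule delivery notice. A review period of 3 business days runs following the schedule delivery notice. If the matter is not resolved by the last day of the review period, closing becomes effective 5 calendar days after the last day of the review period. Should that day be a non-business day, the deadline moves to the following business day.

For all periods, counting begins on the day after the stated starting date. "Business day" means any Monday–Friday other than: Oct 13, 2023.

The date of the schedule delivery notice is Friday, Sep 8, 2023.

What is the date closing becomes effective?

Sep 18, 2023

The last day of the review period: 3 business days after Friday, Sep 8, 2023, skipping weekends — Sep 11, Sep 12, Sep 13 — lands on Wednesday, Sep 13, 2023.
The date closing becomes effective: Sep 13, 2023 + 5 days = Sep 18, 2023. Sep 18, 2023 is a Monday and is not a listed holiday, so no roll-forward applies.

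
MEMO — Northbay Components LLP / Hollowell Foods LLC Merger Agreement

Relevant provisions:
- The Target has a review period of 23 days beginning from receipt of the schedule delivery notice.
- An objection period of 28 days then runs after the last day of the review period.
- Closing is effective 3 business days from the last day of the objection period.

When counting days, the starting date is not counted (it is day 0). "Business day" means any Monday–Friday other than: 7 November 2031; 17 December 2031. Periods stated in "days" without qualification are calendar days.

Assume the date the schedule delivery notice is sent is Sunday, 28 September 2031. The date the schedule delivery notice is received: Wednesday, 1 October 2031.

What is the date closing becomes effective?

26 November 2031

The last day of the review period: 23 calendar days after 1 October 2031 is 24 October 2031.
Adding 28 calendar days to 24 October 2031 gives 21 November 2031, which is the last day of the objection period.
From Friday, 21 November 2031, 3 business days (Nov 24, Nov 25, Nov 26, skipping weekends) brings us to Wednesday, 26 November 2031, which is the date closing becomes effective.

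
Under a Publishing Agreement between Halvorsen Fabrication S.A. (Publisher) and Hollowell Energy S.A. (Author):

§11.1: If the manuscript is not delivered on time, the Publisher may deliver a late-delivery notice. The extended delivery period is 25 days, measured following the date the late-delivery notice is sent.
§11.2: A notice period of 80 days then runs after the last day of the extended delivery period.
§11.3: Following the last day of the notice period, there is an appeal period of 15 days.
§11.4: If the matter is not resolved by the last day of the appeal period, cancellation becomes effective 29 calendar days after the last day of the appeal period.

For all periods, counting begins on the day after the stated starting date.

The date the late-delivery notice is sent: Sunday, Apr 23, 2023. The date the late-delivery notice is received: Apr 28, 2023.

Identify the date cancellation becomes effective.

Sep 19, 2023

The last day of the extended delivery period: Apr 23, 2023 + 25 days = May 18, 2023.
The last day of the notice period: 80 calendar days after May 18, 2023 is Aug 6, 2023.
The last day of the appeal period: Aug 6, 2023 + 15 days = Aug 21, 2023.
The date cancellation becomes effective: Aug 21, 2023 + 29 days = Sep 19, 2023.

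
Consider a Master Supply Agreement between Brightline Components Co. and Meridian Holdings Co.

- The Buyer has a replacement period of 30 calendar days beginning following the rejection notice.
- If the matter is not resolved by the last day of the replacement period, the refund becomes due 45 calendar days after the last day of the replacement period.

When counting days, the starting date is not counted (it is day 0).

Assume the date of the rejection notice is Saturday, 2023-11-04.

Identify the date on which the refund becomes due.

Adding 30 calendar days to 2023-11-04 gives 2023-12-04, which is the last day of the replacement period.
The date on which the refund becomes due: 45 calendar days after 2023-12-04 is 2024-01-18.

2024-01-18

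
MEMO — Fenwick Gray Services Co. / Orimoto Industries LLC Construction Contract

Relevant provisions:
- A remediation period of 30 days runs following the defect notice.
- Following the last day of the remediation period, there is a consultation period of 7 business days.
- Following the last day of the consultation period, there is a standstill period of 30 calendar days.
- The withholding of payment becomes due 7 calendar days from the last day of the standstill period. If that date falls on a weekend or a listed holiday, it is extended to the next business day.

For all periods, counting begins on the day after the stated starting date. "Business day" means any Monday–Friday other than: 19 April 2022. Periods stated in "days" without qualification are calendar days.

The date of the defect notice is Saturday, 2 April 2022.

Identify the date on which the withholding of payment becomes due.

17 June 2022

The last day of the remediation period: 2 April 2022 + 30 days = 2 May 2022.
The last day of the consultation period: 7 business days after Monday, 2 May 2022, skipping weekends — May 3, May 4, May 5, May 6, May 9, May 10, May 11 — lands on Wednesday, 11 May 2022.
The last day of the standstill period: 30 calendar days after 11 May 2022 is 10 June 2022.
The date on which the withholding of payment becomes due: 10 June 2022 + 7 days = 17 June 2022. 17 June 2022 is a Friday and is not a listed holiday, so no roll-forward applies.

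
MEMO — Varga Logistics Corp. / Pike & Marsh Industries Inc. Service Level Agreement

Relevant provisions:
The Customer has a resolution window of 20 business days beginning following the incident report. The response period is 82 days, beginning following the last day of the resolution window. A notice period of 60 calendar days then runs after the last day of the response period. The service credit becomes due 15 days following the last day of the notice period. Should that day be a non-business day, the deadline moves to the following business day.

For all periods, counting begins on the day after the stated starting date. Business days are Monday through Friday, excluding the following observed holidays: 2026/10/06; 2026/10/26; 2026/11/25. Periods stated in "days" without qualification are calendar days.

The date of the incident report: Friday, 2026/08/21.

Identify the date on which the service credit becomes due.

2027/02/22

From Friday, 2026/08/21, 20 business days (Aug 24, Aug 25, Aug 26, Aug 27, …, Sep 16, Sep 17, Sep 18, skipping weekends) brings us to Friday, 2026/09/18, which is the last day of the resolution window.
The last day of the response period: 82 calendar days after 2026/09/18 is 2026/12/09.
Adding 60 calendar days to 2026/12/09 gives 2027/02/07, which is the last day of the notice period.
Adding 15 calendar days to 2027/02/07 gives 2027/02/22, which is the date on which the service credit becomes due. 2027/02/22 is a Monday and is not a listed holiday, so no roll-forward applies.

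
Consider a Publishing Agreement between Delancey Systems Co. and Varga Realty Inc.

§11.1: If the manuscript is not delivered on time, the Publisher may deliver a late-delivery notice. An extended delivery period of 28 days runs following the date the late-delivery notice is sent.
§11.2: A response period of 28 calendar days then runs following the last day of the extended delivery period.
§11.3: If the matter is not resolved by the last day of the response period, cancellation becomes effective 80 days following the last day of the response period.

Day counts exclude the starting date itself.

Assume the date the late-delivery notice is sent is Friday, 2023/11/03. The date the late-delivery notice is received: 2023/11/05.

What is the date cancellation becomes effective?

The last day of the extended delivery period: 28 calendar days after 2023/11/03 is 2023/12/01.
The last day of the response period: 28 calendar days after 2023/12/01 is 2023/12/29.
Adding 80 calendar days to 2023/12/29 gives 2024/03/18, which is the date cancellation becomes effective.

2024/03/18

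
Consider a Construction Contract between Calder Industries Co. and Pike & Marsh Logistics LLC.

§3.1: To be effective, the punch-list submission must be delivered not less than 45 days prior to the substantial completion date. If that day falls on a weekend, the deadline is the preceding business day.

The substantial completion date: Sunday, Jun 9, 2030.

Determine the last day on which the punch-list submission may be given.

Apr 25, 2030

Jun 9, 2030 minus 45 days is Apr 25, 2030. That is a Thursday, so no adjustment is needed.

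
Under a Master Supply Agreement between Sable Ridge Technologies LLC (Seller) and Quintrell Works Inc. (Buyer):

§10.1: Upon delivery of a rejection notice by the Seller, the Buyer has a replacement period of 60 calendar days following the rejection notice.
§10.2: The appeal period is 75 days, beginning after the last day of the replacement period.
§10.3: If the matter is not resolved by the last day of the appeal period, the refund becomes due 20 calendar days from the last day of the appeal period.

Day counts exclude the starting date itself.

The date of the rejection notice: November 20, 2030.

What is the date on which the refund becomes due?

April 24, 2031

The last day of the replacement period: November 20, 2030 + 60 days = January 19, 2031.
Adding 75 calendar days to January 19, 2031 gives April 4, 2031, which is the last day of the appeal period.
The date on which the refund becomes due: 20 calendar days after April 4, 2031 is April 24, 2031.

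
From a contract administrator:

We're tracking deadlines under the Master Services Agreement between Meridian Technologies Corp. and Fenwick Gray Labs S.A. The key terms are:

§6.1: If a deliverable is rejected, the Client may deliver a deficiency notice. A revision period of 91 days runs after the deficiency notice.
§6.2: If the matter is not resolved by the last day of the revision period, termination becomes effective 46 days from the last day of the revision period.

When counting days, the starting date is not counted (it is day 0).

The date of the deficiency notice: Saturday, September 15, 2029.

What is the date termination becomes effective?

January 30, 2030

The last day of the revision period: September 15, 2029 + 91 days = December 15, 2029.
Adding 46 calendar days to December 15, 2029 gives January 30, 2030, which is the date termination becomes effective.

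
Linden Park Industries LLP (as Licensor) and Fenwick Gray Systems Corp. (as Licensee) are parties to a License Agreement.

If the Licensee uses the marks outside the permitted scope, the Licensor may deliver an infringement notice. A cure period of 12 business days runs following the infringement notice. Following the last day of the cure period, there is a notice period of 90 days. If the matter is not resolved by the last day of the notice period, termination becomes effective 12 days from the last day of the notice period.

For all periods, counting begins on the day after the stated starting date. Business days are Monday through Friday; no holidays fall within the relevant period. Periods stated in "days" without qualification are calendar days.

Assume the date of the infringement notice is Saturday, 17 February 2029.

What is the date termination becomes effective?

16 June 2029

The last day of the cure period: counting 12 business days from Saturday, 17 February 2029 (Feb 19, Feb 20, Feb 21, Feb 22, …, Mar 2, Mar 5, Mar 6, skipping weekends) reaches Tuesday, 6 March 2029.
The last day of the notice period: 6 March 2029 + 90 days = 4 June 2029.
The date termination becomes effective: 12 calendar days after 4 June 2029 is 16 June 2029.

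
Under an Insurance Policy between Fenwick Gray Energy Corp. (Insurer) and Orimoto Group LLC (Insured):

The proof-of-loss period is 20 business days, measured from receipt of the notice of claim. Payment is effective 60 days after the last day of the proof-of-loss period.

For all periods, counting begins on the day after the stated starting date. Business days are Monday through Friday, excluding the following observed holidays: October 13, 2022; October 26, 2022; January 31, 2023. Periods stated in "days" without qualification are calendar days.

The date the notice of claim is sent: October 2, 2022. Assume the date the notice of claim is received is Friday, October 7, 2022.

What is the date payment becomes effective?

The last day of the proof-of-loss period: 20 business days after Friday, October 7, 2022, skipping weekends and the listed holidays on Oct 13, Oct 26 — Oct 10, Oct 11, Oct 12, Oct 14, …, Nov 4, Nov 7, Nov 8 — lands on Tuesday, November 8, 2022.
Adding 60 calendar days to November 8, 2022 gives January 7, 2023, which is the date payment becomes effective.

January 7, 2023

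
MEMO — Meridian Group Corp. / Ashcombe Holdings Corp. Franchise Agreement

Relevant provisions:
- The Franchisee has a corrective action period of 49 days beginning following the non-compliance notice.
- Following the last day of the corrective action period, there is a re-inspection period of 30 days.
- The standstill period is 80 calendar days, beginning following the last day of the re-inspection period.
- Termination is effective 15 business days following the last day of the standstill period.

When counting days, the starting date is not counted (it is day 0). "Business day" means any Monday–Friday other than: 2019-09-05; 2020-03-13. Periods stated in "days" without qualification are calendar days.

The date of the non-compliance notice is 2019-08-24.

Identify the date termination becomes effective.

The last day of the corrective action period: 49 calendar days after 2019-08-24 is 2019-10-12.
Adding 30 calendar days to 2019-10-12 gives 2019-11-11, which is the last day of the re-inspection period.
The last day of the standstill period: 2019-11-11 + 80 days = 2020-01-30.
The date termination becomes effective: 15 business days after Thursday, 2020-01-30, skipping weekends — Jan 31, Feb 3, Feb 4, Feb 5, …, Feb 18, Feb 19, Feb 20 — lands on Thursday, 2020-02-20.

2020-02-20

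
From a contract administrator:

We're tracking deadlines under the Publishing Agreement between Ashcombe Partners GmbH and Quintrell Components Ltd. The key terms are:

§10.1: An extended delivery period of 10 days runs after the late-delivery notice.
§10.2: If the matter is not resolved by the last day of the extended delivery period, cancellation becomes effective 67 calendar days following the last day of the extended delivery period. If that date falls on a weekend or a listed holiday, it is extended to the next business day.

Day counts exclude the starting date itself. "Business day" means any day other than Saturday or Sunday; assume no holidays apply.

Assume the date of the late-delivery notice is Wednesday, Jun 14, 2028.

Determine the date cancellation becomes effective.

Adding 10 calendar days to Jun 14, 2028 gives Jun 24, 2028, which is the last day of the extended delivery period.
The date cancellation becomes effective: 67 calendar days after Jun 24, 2028 is Aug 30, 2028. Aug 30, 2028 is a Wednesday, so no roll-forward applies.

Aug 30, 2028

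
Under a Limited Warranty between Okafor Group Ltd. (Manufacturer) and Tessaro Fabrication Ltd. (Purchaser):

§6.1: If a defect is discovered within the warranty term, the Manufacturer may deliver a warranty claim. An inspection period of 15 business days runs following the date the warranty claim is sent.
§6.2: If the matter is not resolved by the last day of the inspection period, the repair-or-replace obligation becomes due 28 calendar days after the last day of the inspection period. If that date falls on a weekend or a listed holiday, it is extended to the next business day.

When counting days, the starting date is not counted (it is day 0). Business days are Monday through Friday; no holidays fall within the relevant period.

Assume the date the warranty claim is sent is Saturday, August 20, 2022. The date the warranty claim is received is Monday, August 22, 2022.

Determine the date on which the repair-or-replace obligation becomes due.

October 7, 2022

From Saturday, August 20, 2022, 15 business days (Aug 22, Aug 23, Aug 24, Aug 25, …, Sep 7, Sep 8, Sep 9, skipping weekends) brings us to Friday, September 9, 2022, which is the last day of the inspection period.
Adding 28 calendar days to September 9, 2022 gives October 7, 2022, which is the date on which the repair-or-replace obligation becomes due. October 7, 2022 is a Friday, so no roll-forward applies.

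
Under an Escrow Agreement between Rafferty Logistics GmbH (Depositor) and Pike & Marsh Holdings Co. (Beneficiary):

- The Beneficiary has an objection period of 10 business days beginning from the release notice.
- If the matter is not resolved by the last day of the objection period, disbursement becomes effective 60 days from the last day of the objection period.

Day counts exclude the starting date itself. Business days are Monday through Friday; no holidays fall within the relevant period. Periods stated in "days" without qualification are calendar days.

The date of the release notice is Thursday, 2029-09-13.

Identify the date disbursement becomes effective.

2029-11-26

The last day of the objection period: 10 business days after Thursday, 2029-09-13, skipping weekends — Sep 14, Sep 17, Sep 18, Sep 19, Sep 20, Sep 21, Sep 24, Sep 25, Sep 26, Sep 27 — lands on Thursday, 2029-09-27.
The date disbursement becomes effective: 2029-09-27 + 60 days = 2029-11-26.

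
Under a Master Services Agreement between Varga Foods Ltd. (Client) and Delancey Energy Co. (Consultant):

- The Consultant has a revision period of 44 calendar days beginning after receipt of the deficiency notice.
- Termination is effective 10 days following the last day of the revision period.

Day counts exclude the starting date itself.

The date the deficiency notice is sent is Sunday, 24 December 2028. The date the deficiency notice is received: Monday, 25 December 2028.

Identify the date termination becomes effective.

17 February 2029

The last day of the revision period: 44 calendar days after 25 December 2028 is 7 February 2029.
The date termination becomes effective: 7 February 2029 + 10 days = 17 February 2029.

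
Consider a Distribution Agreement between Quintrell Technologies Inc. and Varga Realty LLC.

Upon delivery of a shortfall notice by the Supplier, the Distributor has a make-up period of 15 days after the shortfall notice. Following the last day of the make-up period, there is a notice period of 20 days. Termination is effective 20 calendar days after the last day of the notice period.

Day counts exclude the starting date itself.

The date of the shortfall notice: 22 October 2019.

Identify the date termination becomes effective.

The last day of the make-up period: 15 calendar days after 22 October 2019 is 6 November 2019.
The last day of the notice period: 20 calendar days after 6 November 2019 is 26 November 2019.
Adding 20 calendar days to 26 November 2019 gives 16 December 2019, which is the date termination becomes effective.

16 December 2019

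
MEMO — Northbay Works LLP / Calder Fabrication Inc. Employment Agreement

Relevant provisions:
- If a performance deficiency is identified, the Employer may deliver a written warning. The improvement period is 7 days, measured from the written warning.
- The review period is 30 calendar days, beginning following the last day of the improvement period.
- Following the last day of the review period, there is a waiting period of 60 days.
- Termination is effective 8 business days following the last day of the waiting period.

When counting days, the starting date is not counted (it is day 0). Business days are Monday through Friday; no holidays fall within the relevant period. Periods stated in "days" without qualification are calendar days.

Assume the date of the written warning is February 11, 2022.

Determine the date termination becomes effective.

May 31, 2022

The last day of the improvement period: February 11, 2022 + 7 days = February 18, 2022.
Adding 30 calendar days to February 18, 2022 gives March 20, 2022, which is the last day of the review period.
The last day of the waiting period: March 20, 2022 + 60 days = May 19, 2022.
The date termination becomes effective: counting 8 business days from Thursday, May 19, 2022 (May 20, May 23, May 24, May 25, May 26, May 27, May 30, May 31, skipping weekends) reaches Tuesday, May 31, 2022.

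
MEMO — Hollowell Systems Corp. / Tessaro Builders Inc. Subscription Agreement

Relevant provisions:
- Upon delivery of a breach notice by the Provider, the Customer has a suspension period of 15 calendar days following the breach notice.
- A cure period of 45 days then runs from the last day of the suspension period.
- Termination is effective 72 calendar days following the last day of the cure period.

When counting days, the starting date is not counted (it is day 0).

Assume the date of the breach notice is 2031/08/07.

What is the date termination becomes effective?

The last day of the suspension period: 2031/08/07 + 15 days = 2031/08/22.
The last day of the cure period: 2031/08/22 + 45 days = 2031/10/06.
The date termination becomes effective: 2031/10/06 + 72 days = 2031/12/17.

2031/12/17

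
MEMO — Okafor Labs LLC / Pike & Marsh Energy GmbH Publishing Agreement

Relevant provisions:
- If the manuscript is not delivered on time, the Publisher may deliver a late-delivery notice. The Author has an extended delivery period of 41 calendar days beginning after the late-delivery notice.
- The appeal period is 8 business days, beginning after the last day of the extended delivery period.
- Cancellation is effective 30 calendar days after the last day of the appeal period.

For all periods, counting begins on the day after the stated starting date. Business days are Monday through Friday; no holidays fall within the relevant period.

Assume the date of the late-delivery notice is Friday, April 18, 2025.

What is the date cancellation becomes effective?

The last day of the extended delivery period: April 18, 2025 + 41 days = May 29, 2025.
The last day of the appeal period: 8 business days after Thursday, May 29, 2025, skipping weekends — May 30, Jun 2, Jun 3, Jun 4, Jun 5, Jun 6, Jun 9, Jun 10 — lands on Tuesday, June 10, 2025.
Adding 30 calendar days to June 10, 2025 gives July 10, 2025, which is the date cancellation becomes effective.

July 10, 2025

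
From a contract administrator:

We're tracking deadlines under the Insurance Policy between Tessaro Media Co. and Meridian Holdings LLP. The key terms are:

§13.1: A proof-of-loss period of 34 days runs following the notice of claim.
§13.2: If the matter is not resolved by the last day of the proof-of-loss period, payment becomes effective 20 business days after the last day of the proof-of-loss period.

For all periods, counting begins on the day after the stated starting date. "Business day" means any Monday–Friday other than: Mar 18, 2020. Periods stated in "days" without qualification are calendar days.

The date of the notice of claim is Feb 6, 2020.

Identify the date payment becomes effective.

Apr 9, 2020

The last day of the proof-of-loss period: 34 calendar days after Feb 6, 2020 is Mar 11, 2020.
The date payment becomes effective: 20 business days after Wednesday, Mar 11, 2020, skipping weekends and the listed holiday on Mar 18 — Mar 12, Mar 13, Mar 16, Mar 17, …, Apr 7, Apr 8, Apr 9 — lands on Thursday, Apr 9, 2020.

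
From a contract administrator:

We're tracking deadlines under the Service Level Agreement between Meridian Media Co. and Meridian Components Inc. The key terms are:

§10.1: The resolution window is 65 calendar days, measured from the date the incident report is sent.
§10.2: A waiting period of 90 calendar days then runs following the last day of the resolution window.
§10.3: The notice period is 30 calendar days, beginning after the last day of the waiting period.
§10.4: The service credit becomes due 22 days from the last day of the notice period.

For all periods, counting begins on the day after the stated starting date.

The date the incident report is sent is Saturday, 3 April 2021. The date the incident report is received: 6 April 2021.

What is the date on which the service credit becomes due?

27 October 2021

Adding 65 calendar days to 3 April 2021 gives 7 June 2021, which is the last day of the resolution window.
Adding 90 calendar days to 7 June 2021 gives 5 September 2021, which is the last day of the waiting period.
Adding 30 calendar days to 5 September 2021 gives 5 October 2021, which is the last day of the notice period.
The date on which the service credit becomes due: 5 October 2021 + 22 days = 27 October 2021.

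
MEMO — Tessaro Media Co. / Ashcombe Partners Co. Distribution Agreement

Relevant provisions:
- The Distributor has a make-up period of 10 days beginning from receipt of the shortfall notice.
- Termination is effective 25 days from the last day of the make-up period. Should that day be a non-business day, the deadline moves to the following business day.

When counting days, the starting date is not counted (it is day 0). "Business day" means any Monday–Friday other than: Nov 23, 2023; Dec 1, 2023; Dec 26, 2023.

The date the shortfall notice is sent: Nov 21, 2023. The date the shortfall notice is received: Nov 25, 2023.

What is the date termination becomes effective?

Jan 1, 2024

The last day of the make-up period: 10 calendar days after Nov 25, 2023 is Dec 5, 2023.
The date termination becomes effective: 25 calendar days after Dec 5, 2023 is Dec 30, 2023. That falls on a Saturday, so it rolls to the next business day, Monday, Jan 1, 2024.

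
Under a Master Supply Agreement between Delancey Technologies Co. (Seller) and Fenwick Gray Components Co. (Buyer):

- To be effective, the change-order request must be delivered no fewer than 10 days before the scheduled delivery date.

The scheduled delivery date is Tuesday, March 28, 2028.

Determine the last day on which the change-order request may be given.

March 28, 2028 minus 10 days is March 18, 2028.

March 18, 2028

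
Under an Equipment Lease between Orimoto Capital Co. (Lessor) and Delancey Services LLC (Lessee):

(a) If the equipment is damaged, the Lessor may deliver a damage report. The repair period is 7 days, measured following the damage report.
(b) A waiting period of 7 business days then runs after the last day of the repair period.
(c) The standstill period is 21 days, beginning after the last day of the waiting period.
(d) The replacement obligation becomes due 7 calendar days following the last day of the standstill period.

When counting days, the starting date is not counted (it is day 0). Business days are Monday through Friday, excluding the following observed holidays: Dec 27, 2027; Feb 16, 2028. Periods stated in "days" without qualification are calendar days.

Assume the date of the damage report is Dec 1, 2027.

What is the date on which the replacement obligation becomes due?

Jan 14, 2028

The last day of the repair period: 7 calendar days after Dec 1, 2027 is Dec 8, 2027.
The last day of the waiting period: 7 business days after Wednesday, Dec 8, 2027, skipping weekends — Dec 9, Dec 10, Dec 13, Dec 14, Dec 15, Dec 16, Dec 17 — lands on Friday, Dec 17, 2027.
Adding 21 calendar days to Dec 17, 2027 gives Jan 7, 2028, which is the last day of the standstill period.
The date on which the replacement obligation becomes due: 7 calendar days after Jan 7, 2028 is Jan 14, 2028.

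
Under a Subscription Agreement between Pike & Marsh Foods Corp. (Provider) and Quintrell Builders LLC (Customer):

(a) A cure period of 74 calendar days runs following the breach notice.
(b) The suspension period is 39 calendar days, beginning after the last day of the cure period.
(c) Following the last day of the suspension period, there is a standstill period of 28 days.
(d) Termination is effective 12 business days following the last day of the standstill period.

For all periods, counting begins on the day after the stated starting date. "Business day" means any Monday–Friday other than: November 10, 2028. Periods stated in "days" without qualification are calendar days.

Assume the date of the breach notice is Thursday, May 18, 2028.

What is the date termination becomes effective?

Adding 74 calendar days to May 18, 2028 gives July 31, 2028, which is the last day of the cure period.
The last day of the suspension period: July 31, 2028 + 39 days = September 8, 2028.
The last day of the standstill period: September 8, 2028 + 28 days = October 6, 2028.
From Friday, October 6, 2028, 12 business days (Oct 9, Oct 10, Oct 11, Oct 12, …, Oct 20, Oct 23, Oct 24, skipping weekends) brings us to Tuesday, October 24, 2028, which is the date termination becomes effective.

October 24, 2028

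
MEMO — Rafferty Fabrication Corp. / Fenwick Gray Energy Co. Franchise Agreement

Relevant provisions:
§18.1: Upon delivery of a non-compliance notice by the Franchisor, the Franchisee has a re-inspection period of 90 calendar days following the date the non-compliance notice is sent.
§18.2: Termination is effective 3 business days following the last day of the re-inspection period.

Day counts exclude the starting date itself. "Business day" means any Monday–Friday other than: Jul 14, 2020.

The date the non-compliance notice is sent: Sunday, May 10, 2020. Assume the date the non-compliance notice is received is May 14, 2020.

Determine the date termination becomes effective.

Adding 90 calendar days to May 10, 2020 gives Aug 8, 2020, which is the last day of the re-inspection period.
The date termination becomes effective: counting 3 business days from Saturday, Aug 8, 2020 (Aug 10, Aug 11, Aug 12, skipping weekends) reaches Wednesday, Aug 12, 2020.

Aug 12, 2020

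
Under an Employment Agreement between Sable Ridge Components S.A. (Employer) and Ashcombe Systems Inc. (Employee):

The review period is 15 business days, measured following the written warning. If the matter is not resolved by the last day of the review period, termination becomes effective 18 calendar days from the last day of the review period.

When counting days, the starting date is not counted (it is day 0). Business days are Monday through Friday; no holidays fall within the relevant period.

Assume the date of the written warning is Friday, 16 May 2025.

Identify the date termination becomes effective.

The last day of the review period: counting 15 business days from Friday, 16 May 2025 (May 19, May 20, May 21, May 22, …, Jun 4, Jun 5, Jun 6, skipping weekends) reaches Friday, 6 June 2025.
Adding 18 calendar days to 6 June 2025 gives 24 June 2025, which is the date termination becomes effective.

24 June 2025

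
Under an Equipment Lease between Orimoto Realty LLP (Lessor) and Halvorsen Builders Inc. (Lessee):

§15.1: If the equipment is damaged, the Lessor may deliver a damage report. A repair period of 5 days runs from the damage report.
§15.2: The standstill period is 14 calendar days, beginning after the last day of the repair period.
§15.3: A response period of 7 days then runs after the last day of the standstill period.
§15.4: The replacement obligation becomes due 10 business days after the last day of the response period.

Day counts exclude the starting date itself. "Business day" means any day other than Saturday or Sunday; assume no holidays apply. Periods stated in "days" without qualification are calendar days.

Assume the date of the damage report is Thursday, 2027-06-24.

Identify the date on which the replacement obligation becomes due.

2027-08-03

Adding 5 calendar days to 2027-06-24 gives 2027-06-29, which is the last day of the repair period.
The last day of the standstill period: 2027-06-29 + 14 days = 2027-07-13.
Adding 7 calendar days to 2027-07-13 gives 2027-07-20, which is the last day of the response period.
The date on which the replacement obligation becomes due: counting 10 business days from Tuesday, 2027-07-20 (Jul 21, Jul 22, Jul 23, Jul 26, Jul 27, Jul 28, Jul 29, Jul 30, Aug 2, Aug 3, skipping weekends) reaches Tuesday, 2027-08-03.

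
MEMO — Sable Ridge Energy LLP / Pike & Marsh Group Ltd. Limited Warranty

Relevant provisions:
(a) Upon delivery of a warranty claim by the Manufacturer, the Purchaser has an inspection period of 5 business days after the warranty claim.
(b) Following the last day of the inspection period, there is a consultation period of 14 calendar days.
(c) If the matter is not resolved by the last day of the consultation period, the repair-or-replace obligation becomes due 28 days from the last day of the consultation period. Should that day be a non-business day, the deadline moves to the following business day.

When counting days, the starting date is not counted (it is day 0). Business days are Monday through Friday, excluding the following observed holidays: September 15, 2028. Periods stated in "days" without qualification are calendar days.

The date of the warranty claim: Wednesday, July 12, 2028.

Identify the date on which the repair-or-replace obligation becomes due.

August 30, 2028

The last day of the inspection period: counting 5 business days from Wednesday, July 12, 2028 (Jul 13, Jul 14, Jul 17, Jul 18, Jul 19, skipping weekends) reaches Wednesday, July 19, 2028.
Adding 14 calendar days to July 19, 2028 gives August 2, 2028, which is the last day of the consultation period.
Adding 28 calendar days to August 2, 2028 gives August 30, 2028, which is the date on which the repair-or-replace obligation becomes due. August 30, 2028 is a Wednesday and is not a listed holiday, so no roll-forward applies.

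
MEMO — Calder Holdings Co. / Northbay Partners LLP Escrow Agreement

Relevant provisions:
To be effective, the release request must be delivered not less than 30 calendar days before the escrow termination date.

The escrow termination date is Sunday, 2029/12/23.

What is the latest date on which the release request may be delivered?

2029/11/23

Counting back 30 calendar days from 2029/12/23 gives 2029/11/23.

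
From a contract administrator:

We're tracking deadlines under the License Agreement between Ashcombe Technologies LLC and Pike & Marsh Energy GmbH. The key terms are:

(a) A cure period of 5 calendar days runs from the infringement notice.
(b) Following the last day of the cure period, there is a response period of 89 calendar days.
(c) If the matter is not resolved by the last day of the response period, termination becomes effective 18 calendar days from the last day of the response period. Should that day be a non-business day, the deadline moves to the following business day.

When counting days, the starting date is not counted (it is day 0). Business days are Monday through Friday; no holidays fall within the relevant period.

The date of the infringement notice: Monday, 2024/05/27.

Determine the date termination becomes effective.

The last day of the cure period: 5 calendar days after 2024/05/27 is 2024/06/01.
The last day of the response period: 89 calendar days after 2024/06/01 is 2024/08/29.
Adding 18 calendar days to 2024/08/29 gives 2024/09/16, which is the date termination becomes effective. 2024/09/16 is a Monday, so no roll-forward applies.

2024/09/16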